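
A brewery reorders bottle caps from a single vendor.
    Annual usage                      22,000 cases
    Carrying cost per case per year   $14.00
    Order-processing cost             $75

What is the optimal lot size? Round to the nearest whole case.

486 cases

Q* = √(2·D·S / H) = √(2·22,000·75 / 14) = √235,714.3 ≈ 485.50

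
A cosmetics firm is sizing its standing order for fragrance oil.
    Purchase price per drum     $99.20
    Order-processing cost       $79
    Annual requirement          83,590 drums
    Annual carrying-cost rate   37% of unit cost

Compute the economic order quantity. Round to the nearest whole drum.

Carrying cost H = $99.2 × 37% = $36.7040/drum/yr
EOQ = √(2DS/H) = √(2 × 83,590 × 79 / 36.704)
    = √(359,830.54) ≈ 599.86

600 drums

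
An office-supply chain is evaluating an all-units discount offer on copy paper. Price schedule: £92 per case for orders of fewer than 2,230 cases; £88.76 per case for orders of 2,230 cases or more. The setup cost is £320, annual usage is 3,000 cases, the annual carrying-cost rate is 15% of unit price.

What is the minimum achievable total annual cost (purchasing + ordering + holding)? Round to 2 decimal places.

£281,147.43

H₁ = 15%×£92 = £13.8000;  H₂ = 15%×£88.76 = £13.3140
EOQ₁ = √(2×3,000×320/13.8000) = 373.00  (< 2,230, feasible at tier 1)
EOQ₂ = √(2×3,000×320/13.3140) = 379.75  (< 2,230 → use Q = 2,230 at tier-2 price)
TC(tier 1 (EOQ₁), Q≈373.0) = £281,147.43
TC(tier 2, Q≈2,230.0) = £281,555.60
Minimum at tier 1 (EOQ₁): £281,147.43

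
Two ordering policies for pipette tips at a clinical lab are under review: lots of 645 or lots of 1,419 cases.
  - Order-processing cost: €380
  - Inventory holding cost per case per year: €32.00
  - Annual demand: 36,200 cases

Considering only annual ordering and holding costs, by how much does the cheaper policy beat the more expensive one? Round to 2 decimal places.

TC(Q) = (D/Q)S + (Q/2)H
TC(645) = (36,200/645)×380 + (645/2)×32 = €31,647.13
TC(1,419) = (36,200/1,419)×380 + (1,419/2)×32 = €32,398.15
Lots of 645 are cheaper by €751.02.

€751.02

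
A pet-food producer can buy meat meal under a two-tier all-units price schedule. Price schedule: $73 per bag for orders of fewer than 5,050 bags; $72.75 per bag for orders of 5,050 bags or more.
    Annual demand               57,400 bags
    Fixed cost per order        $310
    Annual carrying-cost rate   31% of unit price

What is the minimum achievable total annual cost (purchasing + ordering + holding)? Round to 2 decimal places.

$4,218,578.80

H₁ = 31%×$73 = $22.6300;  H₂ = 31%×$72.75 = $22.5525
EOQ₁ = √(2×57,400×310/22.6300) = 1,254.03  (< 5,050, feasible at tier 1)
EOQ₂ = √(2×57,400×310/22.5525) = 1,256.19  (< 5,050 → use Q = 5,050 at tier-2 price)
TC(tier 1 (EOQ₁), Q≈1,254.0) = $4,218,578.80
TC(tier 2, Q≈5,050.0) = $4,236,318.63
Minimum at tier 1 (EOQ₁): $4,218,578.80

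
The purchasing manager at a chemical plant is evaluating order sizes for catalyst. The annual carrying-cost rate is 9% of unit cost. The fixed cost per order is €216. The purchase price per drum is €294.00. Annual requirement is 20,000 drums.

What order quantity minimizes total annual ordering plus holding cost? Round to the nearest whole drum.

571 drums

H = i·C = 0.09 × €294 = €26.4600 per drum-year
2DS/H = 2·20,000·216/26.46 = 326,530.61
EOQ = √326,530.61 ≈ 571.43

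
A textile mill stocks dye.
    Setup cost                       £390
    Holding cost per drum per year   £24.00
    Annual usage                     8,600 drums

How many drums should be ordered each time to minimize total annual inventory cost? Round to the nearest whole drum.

2DS/H = 2·8,600·390/24 = 279,500.00
EOQ = √279,500.00 ≈ 528.68

529 drums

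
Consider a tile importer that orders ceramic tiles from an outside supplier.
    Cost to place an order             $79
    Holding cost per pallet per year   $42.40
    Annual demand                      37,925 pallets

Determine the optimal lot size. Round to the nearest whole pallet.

2DS/H = 2·37,925·79/42.4 = 141,324.29
EOQ = √141,324.29 ≈ 375.93

376 pallets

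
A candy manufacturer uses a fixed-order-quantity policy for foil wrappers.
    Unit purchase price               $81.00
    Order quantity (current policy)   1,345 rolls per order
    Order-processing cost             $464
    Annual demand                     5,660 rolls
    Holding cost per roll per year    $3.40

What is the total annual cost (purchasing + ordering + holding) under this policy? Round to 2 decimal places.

$462,699.09

Orders/yr = 5,660/1,345 = 4.208; ordering cost = 4.208 × $464 = $1,952.59
Average inventory = 1,345/2 = 672.5; holding cost = 672.5 × $3.4 = $2,286.50
Purchase cost = D·C = 5,660 × 81 = $458,460.00
Total = $1,952.59 + $2,286.50 + $458,460.00 = $462,699.09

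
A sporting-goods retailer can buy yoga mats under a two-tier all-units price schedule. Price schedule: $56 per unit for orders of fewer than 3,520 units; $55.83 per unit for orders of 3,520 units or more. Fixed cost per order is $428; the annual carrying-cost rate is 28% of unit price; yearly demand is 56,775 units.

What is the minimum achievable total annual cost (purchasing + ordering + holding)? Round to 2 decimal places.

$3,204,164.60

H₁ = 28%×$56 = $15.6800;  H₂ = 28%×$55.83 = $15.6324
EOQ₁ = √(2×56,775×428/15.6800) = 1,760.53  (< 3,520, feasible at tier 1)
EOQ₂ = √(2×56,775×428/15.6324) = 1,763.20  (< 3,520 → use Q = 3,520 at tier-2 price)
TC(tier 1 (EOQ₁), Q≈1,760.5) = $3,207,005.05
TC(tier 2, Q≈3,520.0) = $3,204,164.60
Minimum at tier 2: $3,204,164.60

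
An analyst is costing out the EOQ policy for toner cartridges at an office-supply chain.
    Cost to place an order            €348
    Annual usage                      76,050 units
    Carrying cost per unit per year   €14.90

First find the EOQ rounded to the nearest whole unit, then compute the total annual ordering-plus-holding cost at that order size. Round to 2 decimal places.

€28,083.25

EOQ = √(2DS/H) = √(2 × 76,050 × 348 / 14.9)
    = √(3,552,402.68) ≈ 1,884.78 → Q = 1,885 units
Ordering: D/Q × S = 76,050/1,885 × €348 = €14,040.00
Holding:  Q/2 × H = 1,885/2 × €14.9 = €14,043.25
Total = €14,040.00 + €14,043.25 = €28,083.25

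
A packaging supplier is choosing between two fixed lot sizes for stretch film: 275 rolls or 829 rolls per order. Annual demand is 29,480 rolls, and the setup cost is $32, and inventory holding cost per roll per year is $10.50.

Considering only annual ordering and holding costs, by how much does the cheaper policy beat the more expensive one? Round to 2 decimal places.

Annual cost at Q: ordering D·S/Q plus holding Q·H/2.
TC(275) = (29,480/275)×32 + (275/2)×10.5 = $4,874.15
TC(829) = (29,480/829)×32 + (829/2)×10.5 = $5,490.20
Cheaper: Q = 275.  Difference = $616.05

$616.05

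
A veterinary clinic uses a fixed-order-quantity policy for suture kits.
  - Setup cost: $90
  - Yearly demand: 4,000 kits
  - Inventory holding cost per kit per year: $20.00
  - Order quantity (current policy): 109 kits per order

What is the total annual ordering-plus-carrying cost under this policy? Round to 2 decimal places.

Ordering: D/Q × S = 4,000/109 × $90 = $3,302.75
Holding:  Q/2 × H = 109/2 × $20 = $1,090.00
Total = $3,302.75 + $1,090.00 = $4,392.75

$4,392.75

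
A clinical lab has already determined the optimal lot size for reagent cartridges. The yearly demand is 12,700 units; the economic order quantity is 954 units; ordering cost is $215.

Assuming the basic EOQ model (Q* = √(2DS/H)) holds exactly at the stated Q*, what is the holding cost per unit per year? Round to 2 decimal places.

$6.00

Since Q* = (2DS/H)^½, squaring gives Q*²·H = 2DS.
H = 2DS / Q² = 2 × 12,700 × 215 / 954² = 6.0003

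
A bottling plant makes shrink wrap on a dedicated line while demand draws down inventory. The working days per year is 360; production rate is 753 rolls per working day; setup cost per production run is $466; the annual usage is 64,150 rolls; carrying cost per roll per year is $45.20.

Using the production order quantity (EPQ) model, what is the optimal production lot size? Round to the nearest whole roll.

Daily demand d = 64,150/360 = 178.194; p = 753; 1 − d/p = 0.76335
EPQ = √(2DS / (H(1 − d/p)))
    = √(2 × 64,150 × 466 / (45.2 × 0.76335)) ≈ 1,316.36

1,316 rolls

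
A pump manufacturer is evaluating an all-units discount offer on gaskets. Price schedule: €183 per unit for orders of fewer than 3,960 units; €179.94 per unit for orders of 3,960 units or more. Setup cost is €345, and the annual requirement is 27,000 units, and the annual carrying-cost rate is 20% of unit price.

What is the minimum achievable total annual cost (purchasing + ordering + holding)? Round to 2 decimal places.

H₁ = 20%×€183 = €36.6000;  H₂ = 20%×€179.94 = €35.9880
EOQ₁ = √(2×27,000×345/36.6000) = 713.45  (< 3,960, feasible at tier 1)
EOQ₂ = √(2×27,000×345/35.9880) = 719.49  (< 3,960 → use Q = 3,960 at tier-2 price)
TC(tier 1 (EOQ₁), Q≈713.5) = €4,967,112.41
TC(tier 2, Q≈3,960.0) = €4,931,988.51
Minimum at tier 2: €4,931,988.51

€4,931,988.51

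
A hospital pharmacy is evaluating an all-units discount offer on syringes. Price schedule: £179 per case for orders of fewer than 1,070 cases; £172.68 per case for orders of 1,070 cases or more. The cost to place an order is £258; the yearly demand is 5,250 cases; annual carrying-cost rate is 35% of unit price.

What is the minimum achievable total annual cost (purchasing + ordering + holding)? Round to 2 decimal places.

H₁ = 35%×£179 = £62.6500;  H₂ = 35%×£172.68 = £60.4380
EOQ₁ = √(2×5,250×258/62.6500) = 207.94  (< 1,070, feasible at tier 1)
EOQ₂ = √(2×5,250×258/60.4380) = 211.71  (< 1,070 → use Q = 1,070 at tier-2 price)
TC(tier 1 (EOQ₁), Q≈207.9) = £952,777.62
TC(tier 2, Q≈1,070.0) = £940,170.22
Minimum at tier 2: £940,170.22

£940,170.22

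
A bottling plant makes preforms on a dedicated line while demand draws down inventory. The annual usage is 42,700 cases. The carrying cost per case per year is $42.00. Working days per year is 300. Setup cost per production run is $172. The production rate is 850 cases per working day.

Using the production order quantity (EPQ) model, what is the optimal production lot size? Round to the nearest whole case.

Daily demand d = 42,700/300 = 142.333; p = 850; 1 − d/p = 0.83255
EPQ = √(2DS / (H(1 − d/p)))
    = √(2 × 42,700 × 172 / (42 × 0.83255)) ≈ 648.13

648 cases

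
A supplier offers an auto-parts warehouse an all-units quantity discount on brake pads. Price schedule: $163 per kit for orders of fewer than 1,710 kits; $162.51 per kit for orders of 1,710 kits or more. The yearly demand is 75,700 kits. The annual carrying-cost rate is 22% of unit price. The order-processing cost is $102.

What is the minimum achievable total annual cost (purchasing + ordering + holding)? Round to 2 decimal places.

H₁ = 22%×$163 = $35.8600;  H₂ = 22%×$162.51 = $35.7522
EOQ₁ = √(2×75,700×102/35.8600) = 656.23  (< 1,710, feasible at tier 1)
EOQ₂ = √(2×75,700×102/35.7522) = 657.22  (< 1,710 → use Q = 1,710 at tier-2 price)
TC(tier 1 (EOQ₁), Q≈656.2) = $12,362,632.51
TC(tier 2, Q≈1,710.0) = $12,337,090.57
Minimum at tier 2: $12,337,090.57

$12,337,090.57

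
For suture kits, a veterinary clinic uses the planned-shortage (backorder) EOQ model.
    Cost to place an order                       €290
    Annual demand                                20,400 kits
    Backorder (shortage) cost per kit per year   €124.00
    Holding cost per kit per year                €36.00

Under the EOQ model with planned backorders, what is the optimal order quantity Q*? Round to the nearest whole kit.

651 kits

Basic EOQ = √(2·20,400·290/36) = 573.295
Backorder adjustment √((H+b)/b) = √((36+124)/124) = 1.1359
Q* = 573.295 × 1.1359 ≈ 651.22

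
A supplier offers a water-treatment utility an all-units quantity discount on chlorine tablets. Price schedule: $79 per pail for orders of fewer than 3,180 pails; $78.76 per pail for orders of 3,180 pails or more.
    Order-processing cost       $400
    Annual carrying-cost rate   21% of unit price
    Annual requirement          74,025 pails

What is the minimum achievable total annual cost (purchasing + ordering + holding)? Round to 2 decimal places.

$5,865,818.28

H₁ = 21%×$79 = $16.5900;  H₂ = 21%×$78.76 = $16.5396
EOQ₁ = √(2×74,025×400/16.5900) = 1,889.34  (< 3,180, feasible at tier 1)
EOQ₂ = √(2×74,025×400/16.5396) = 1,892.22  (< 3,180 → use Q = 3,180 at tier-2 price)
TC(tier 1 (EOQ₁), Q≈1,889.3) = $5,879,319.21
TC(tier 2, Q≈3,180.0) = $5,865,818.28
Minimum at tier 2: $5,865,818.28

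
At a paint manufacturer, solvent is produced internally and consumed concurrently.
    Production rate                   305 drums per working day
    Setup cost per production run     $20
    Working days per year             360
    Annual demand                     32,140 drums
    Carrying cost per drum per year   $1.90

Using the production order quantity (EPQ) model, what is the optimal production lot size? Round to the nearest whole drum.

978 drums

Daily demand d = 32,140/360 = 89.278; p = 305; 1 − d/p = 0.70729
EPQ = √(2DS / (H(1 − d/p)))
    = √(2 × 32,140 × 20 / (1.9 × 0.70729)) ≈ 978.09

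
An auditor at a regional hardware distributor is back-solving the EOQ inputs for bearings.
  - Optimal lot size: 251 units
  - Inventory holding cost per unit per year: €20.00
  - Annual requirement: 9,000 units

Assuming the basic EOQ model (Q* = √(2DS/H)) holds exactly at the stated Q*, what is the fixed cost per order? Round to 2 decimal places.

€70.00

EOQ relation: Q² = 2DS/H, so rearrange for the unknown.
S = Q²H / (2D) = 251² × 20 / (2 × 9,000) = 70.0011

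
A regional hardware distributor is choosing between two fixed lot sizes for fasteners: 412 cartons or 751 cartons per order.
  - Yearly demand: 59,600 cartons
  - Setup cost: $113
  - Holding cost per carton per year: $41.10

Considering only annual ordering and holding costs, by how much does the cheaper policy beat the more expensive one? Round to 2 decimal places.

$412.38

Annual cost at Q: ordering D·S/Q plus holding Q·H/2.
TC(412) = (59,600/412)×113 + (412/2)×41.1 = $24,813.20
TC(751) = (59,600/751)×113 + (751/2)×41.1 = $24,400.83
Cheaper: Q = 751.  Difference = $412.38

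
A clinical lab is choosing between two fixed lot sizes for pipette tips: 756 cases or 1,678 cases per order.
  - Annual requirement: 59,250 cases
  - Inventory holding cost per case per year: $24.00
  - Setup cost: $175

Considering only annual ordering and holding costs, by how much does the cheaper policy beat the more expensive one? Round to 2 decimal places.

Annual cost at Q: ordering D·S/Q plus holding Q·H/2.
TC(756) = (59,250/756)×175 + (756/2)×24 = $22,787.28
TC(1,678) = (59,250/1,678)×175 + (1,678/2)×24 = $26,315.23
Cheaper: Q = 756.  Difference = $3,527.95

$3,527.95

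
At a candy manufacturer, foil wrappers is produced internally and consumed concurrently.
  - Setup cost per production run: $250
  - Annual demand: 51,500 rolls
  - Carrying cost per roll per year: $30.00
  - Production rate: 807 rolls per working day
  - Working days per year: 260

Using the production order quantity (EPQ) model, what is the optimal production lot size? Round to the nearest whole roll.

d = 51,500/260 = 198.0769 rolls/day;  effective holding cost H(1 − d/p) = 30·(1 − 198.0769/807) = 22.63655
Q* = √(2DS / H_eff) = √(2·51,500·250 / 22.63655) ≈ 1,066.56

1,067 rolls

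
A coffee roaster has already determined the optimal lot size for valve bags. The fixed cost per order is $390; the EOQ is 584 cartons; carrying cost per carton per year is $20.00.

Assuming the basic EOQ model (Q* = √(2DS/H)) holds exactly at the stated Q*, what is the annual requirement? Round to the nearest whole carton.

8,745 cartons per year

From Q* = √(2DS/H) ⇒ Q*² = 2DS/H.
D = Q²H / (2S) = 584² × 20 / (2 × 390) = 8,745.03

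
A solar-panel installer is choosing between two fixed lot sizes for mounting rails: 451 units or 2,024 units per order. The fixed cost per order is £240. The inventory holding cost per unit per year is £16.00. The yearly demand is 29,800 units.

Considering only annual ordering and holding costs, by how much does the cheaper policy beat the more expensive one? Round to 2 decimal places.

£259.50

Annual cost at Q: ordering D·S/Q plus holding Q·H/2.
TC(451) = (29,800/451)×240 + (451/2)×16 = £19,466.09
TC(2,024) = (29,800/2,024)×240 + (2,024/2)×16 = £19,725.60
|ΔTC| = |£19,466.09 − £19,725.60| = £259.50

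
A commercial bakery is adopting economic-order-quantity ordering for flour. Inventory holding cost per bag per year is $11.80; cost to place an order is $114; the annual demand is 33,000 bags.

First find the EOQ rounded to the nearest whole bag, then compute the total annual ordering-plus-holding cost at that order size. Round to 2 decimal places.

$9,422.49

EOQ = √(2DS/H) = √(2 × 33,000 × 114 / 11.8)
    = √(637,627.12) ≈ 798.52 → Q = 799 bags
Ordering: D/Q × S = 33,000/799 × $114 = $4,708.39
Holding:  Q/2 × H = 799/2 × $11.8 = $4,714.10
Total = $4,708.39 + $4,714.10 = $9,422.49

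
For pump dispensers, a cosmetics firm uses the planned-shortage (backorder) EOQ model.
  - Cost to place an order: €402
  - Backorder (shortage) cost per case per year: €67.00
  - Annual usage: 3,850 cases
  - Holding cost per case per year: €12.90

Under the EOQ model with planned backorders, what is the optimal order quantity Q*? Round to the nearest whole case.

535 cases

Q* = √(2DS/H) · √((H + b)/b)
   = √(2 × 3,850 × 402 / 12.9) · √((12.9 + 67) / 67)
   = 489.850 × 1.0920 ≈ 534.93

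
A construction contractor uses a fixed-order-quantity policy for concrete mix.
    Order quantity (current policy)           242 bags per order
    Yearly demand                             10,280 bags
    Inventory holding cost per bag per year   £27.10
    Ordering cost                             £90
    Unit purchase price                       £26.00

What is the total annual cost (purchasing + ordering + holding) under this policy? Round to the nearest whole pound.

£274,382

Ordering: D/Q × S = 10,280/242 × £90 = £3,823.14
Holding:  Q/2 × H = 242/2 × £27.1 = £3,279.10
Purchase cost = D·C = 10,280 × 26 = £267,280.00
Total = £3,823.14 + £3,279.10 + £267,280.00 = £274,382.24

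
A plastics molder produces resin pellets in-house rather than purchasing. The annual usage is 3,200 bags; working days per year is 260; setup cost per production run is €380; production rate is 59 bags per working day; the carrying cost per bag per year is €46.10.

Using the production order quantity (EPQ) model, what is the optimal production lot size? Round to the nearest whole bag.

Daily demand d = 3,200/260 = 12.308; p = 59; 1 − d/p = 0.79140
EPQ = √(2DS / (H(1 − d/p)))
    = √(2 × 3,200 × 380 / (46.1 × 0.79140)) ≈ 258.19

258 bags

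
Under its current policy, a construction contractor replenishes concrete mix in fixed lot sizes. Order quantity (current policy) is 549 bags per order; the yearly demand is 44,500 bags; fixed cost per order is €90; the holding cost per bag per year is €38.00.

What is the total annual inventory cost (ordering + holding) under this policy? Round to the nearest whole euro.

€17,726

Orders/yr = 44,500/549 = 81.056; ordering cost = 81.056 × €90 = €7,295.08
Average inventory = 549/2 = 274.5; holding cost = 274.5 × €38 = €10,431.00
Total = €7,295.08 + €10,431.00 = €17,726.08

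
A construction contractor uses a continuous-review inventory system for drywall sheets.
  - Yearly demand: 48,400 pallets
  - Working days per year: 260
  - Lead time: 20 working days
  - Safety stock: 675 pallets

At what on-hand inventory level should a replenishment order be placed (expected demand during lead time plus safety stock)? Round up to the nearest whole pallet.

4,399 pallets

Daily demand d = 48,400 / 260 = 186.154 pallets/day
Demand during lead time = 186.154 × 20 = 3,723.08
Reorder point = 3,723.08 + 675 = 4,398.08 → round up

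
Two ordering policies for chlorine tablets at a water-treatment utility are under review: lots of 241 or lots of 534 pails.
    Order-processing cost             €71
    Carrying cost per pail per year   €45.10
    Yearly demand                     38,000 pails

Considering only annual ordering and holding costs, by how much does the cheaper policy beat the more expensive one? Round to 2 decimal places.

€464.56

For each Q, cost = (D/Q)·S + (Q/2)·H.
TC(241) = (38,000/241)×71 + (241/2)×45.1 = €16,629.57
TC(534) = (38,000/534)×71 + (534/2)×45.1 = €17,094.13
Lots of 241 are cheaper by €464.56.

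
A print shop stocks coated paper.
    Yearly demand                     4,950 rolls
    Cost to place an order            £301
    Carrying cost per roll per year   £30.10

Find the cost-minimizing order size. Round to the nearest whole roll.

315 rolls

Q* = √(2·D·S / H) = √(2·4,950·301 / 30.1) = √99,000.0 ≈ 314.64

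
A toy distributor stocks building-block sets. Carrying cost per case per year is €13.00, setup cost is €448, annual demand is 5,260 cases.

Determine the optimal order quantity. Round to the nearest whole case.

EOQ = √(2DS/H) = √(2 × 5,260 × 448 / 13)
    = √(362,535.38) ≈ 602.11

602 cases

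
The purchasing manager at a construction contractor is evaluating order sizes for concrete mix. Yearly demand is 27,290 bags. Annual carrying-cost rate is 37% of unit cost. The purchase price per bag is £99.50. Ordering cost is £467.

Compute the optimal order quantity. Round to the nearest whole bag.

832 bags

Holding cost per bag per year: H = 37% × £99.5 = £36.8150
EOQ = √(2DS/H) = √(2 × 27,290 × 467 / 36.815)
    = √(692,349.86) ≈ 832.08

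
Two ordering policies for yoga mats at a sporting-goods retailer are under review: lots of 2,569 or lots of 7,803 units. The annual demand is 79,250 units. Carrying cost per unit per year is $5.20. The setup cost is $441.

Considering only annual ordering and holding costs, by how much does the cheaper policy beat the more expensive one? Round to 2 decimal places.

$4,483.13

Annual cost at Q: ordering D·S/Q plus holding Q·H/2.
TC(2,569) = (79,250/2,569)×441 + (2,569/2)×5.2 = $20,283.62
TC(7,803) = (79,250/7,803)×441 + (7,803/2)×5.2 = $24,766.75
|ΔTC| = |$20,283.62 − $24,766.75| = $4,483.13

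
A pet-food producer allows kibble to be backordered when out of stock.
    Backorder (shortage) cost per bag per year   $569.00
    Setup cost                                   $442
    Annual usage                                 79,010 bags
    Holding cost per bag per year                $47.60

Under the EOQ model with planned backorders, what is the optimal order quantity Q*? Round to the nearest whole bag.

Q* = √(2DS/H) · √((H + b)/b)
   = √(2 × 79,010 × 442 / 47.6) · √((47.6 + 569) / 569)
   = 1,211.333 × 1.0410 ≈ 1,260.98

1,261 bags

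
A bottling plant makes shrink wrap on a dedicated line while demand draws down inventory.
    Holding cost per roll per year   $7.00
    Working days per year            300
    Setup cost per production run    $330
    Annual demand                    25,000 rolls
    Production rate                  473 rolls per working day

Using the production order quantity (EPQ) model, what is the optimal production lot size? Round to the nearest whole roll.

1,692 rolls

Daily demand d = 25,000/300 = 83.333; p = 473; 1 − d/p = 0.82382
EPQ = √(2DS / (H(1 − d/p)))
    = √(2 × 25,000 × 330 / (7 × 0.82382)) ≈ 1,691.52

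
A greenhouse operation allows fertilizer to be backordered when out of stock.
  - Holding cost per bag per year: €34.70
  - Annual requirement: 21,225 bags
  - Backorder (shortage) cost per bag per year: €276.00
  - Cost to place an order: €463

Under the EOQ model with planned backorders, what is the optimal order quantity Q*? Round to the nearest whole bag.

799 bags

Q* = √(2DS/H) · √((H + b)/b)
   = √(2 × 21,225 × 463 / 34.7) · √((34.7 + 276) / 276)
   = 752.601 × 1.0610 ≈ 798.51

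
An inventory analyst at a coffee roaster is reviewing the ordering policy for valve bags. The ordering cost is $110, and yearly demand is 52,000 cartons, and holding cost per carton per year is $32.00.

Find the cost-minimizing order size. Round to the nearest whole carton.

Q* = √(2·D·S / H) = √(2·52,000·110 / 32) = √357,500.0 ≈ 597.91

598 cartons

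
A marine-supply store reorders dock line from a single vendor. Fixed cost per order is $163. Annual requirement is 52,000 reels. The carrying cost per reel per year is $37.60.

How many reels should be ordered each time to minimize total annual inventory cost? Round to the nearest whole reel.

671 reels

EOQ = √(2DS/H) = √(2 × 52,000 × 163 / 37.6)
    = √(450,851.06) ≈ 671.45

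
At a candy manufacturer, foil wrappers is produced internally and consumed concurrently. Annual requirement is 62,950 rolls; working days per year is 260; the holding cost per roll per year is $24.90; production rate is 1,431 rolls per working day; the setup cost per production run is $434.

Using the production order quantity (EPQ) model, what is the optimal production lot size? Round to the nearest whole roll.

1,625 rolls

d = 62,950/260 = 242.1154 rolls/day;  effective holding cost H(1 − d/p) = 24.9·(1 − 242.1154/1431) = 20.68709
Q* = √(2DS / H_eff) = √(2·62,950·434 / 20.68709) ≈ 1,625.20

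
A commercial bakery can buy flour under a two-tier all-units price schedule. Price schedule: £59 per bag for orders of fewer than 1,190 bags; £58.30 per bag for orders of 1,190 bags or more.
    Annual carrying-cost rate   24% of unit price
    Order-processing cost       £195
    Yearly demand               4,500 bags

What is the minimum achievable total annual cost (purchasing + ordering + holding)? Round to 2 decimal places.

£270,485.06

H₁ = 24%×£59 = £14.1600;  H₂ = 24%×£58.30 = £13.9920
EOQ₁ = √(2×4,500×195/14.1600) = 352.05  (< 1,190, feasible at tier 1)
EOQ₂ = √(2×4,500×195/13.9920) = 354.16  (< 1,190 → use Q = 1,190 at tier-2 price)
TC(tier 1 (EOQ₁), Q≈352.1) = £270,485.06
TC(tier 2, Q≈1,190.0) = £271,412.63
Minimum at tier 1 (EOQ₁): £270,485.06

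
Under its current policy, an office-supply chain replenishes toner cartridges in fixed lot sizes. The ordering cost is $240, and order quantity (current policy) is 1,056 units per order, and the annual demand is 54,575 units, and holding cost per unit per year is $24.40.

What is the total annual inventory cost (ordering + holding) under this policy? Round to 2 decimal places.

$25,286.61

Annual ordering cost = (D/Q)·S = (54,575/1,056) × 240 = $12,403.41
Annual holding cost  = (Q/2)·H = (1,056/2) × 24.4 = $12,883.20
Total = $12,403.41 + $12,883.20 = $25,286.61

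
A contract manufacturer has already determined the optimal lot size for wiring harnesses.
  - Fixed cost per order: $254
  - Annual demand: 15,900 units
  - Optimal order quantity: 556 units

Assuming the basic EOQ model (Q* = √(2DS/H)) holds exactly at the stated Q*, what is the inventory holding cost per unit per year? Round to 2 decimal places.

From Q* = √(2DS/H) ⇒ Q*² = 2DS/H.
H = 2DS / Q² = 2 × 15,900 × 254 / 556² = 26.1283

$26.13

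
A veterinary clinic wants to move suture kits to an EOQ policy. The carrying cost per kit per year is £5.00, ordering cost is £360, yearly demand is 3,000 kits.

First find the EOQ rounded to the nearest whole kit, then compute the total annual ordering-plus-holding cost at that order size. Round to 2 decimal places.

EOQ = √(2DS/H) = √(2 × 3,000 × 360 / 5)
    = √(432,000.00) ≈ 657.27 → Q = 657 kits
Annual ordering cost = (D/Q)·S = (3,000/657) × 360 = £1,643.84
Annual holding cost  = (Q/2)·H = (657/2) × 5 = £1,642.50
Total = £1,643.84 + £1,642.50 = £3,286.34

£3,286.34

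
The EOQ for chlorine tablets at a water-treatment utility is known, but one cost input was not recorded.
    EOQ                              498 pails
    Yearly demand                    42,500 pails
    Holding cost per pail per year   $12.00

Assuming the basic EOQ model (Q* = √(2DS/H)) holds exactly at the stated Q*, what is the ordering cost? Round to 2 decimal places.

$35.01

EOQ relation: Q² = 2DS/H, so rearrange for the unknown.
S = Q²H / (2D) = 498² × 12 / (2 × 42,500) = 35.0123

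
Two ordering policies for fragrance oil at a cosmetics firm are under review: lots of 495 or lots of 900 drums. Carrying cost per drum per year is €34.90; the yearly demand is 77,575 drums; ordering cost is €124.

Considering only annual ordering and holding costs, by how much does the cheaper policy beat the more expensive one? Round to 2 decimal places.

€1,677.57

For each Q, cost = (D/Q)·S + (Q/2)·H.
TC(495) = (77,575/495)×124 + (495/2)×34.9 = €28,070.68
TC(900) = (77,575/900)×124 + (900/2)×34.9 = €26,393.11
Lots of 900 are cheaper by €1,677.57.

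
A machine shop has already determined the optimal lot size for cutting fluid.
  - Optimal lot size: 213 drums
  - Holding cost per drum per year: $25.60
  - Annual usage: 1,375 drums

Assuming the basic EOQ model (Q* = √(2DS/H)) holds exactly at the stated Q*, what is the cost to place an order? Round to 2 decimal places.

$422.34

EOQ relation: Q² = 2DS/H, so rearrange for the unknown.
S = Q²H / (2D) = 213² × 25.6 / (2 × 1,375) = 422.3441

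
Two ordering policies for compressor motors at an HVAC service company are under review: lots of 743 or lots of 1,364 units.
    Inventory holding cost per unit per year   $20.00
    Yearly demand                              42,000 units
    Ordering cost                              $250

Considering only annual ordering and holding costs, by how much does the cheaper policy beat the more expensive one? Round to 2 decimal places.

TC(Q) = (D/Q)S + (Q/2)H
TC(743) = (42,000/743)×250 + (743/2)×20 = $21,561.90
TC(1,364) = (42,000/1,364)×250 + (1,364/2)×20 = $21,337.95
|ΔTC| = |$21,561.90 − $21,337.95| = $223.95

$223.95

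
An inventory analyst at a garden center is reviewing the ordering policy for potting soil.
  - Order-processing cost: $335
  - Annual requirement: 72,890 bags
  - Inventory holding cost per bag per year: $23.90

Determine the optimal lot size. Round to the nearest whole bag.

1,429 bags

Optimal lot size Q* = (2 × 72,890 × $335 / $23.9)^½ ≈ 1,429.46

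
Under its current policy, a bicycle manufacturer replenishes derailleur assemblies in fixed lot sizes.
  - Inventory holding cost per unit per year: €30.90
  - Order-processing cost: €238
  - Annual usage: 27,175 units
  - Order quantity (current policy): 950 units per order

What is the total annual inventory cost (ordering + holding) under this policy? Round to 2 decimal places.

Annual ordering cost = (D/Q)·S = (27,175/950) × 238 = €6,808.05
Annual holding cost  = (Q/2)·H = (950/2) × 30.9 = €14,677.50
Total = €6,808.05 + €14,677.50 = €21,485.55

€21,485.55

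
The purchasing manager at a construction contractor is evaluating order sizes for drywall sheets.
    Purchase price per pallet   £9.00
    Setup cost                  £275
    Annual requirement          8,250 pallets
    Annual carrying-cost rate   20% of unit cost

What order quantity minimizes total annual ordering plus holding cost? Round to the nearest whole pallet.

Carrying cost H = £9 × 20% = £1.8000/pallet/yr
Optimal lot size Q* = (2 × 8,250 × £275 / £1.8)^½ ≈ 1,587.71

1,588 pallets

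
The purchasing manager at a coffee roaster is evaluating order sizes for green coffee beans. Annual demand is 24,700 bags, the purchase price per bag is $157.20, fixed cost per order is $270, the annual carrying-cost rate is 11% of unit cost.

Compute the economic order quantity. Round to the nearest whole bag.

878 bags

Holding cost per bag per year: H = 11% × $157.2 = $17.2920
EOQ = √(2DS/H) = √(2 × 24,700 × 270 / 17.292)
    = √(771,339.35) ≈ 878.26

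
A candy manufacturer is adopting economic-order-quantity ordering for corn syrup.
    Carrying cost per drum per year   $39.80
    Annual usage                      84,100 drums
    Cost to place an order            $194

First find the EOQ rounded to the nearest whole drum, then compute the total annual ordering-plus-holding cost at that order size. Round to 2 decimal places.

$36,037.57

Optimal lot size Q* = (2 × 84,100 × $194 / $39.8)^½ ≈ 905.47 → Q = 905 drums
Annual ordering cost = (D/Q)·S = (84,100/905) × 194 = $18,028.07
Annual holding cost  = (Q/2)·H = (905/2) × 39.8 = $18,009.50
Total = $18,028.07 + $18,009.50 = $36,037.57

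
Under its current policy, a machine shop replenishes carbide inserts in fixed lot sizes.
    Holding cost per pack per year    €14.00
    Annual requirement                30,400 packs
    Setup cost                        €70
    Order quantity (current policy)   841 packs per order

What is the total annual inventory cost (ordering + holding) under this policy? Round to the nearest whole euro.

€8,417

Orders/yr = 30,400/841 = 36.147; ordering cost = 36.147 × €70 = €2,530.32
Average inventory = 841/2 = 420.5; holding cost = 420.5 × €14 = €5,887.00
Total = €2,530.32 + €5,887.00 = €8,417.32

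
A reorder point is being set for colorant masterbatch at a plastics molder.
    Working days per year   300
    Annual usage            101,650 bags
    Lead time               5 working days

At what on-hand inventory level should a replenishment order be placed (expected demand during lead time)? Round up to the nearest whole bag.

Daily demand d = 101,650 / 300 = 338.833 bags/day
Demand during lead time = 338.833 × 5 = 1,694.17
Reorder point = 1,694.17 → round up

1,695 bags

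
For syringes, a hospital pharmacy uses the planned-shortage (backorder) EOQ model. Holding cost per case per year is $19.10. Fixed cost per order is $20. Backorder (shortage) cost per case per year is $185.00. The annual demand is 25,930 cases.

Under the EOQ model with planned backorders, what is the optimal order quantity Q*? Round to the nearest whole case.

Q* = √(2DS/H) · √((H + b)/b)
   = √(2 × 25,930 × 20 / 19.1) · √((19.1 + 185) / 185)
   = 233.031 × 1.0504 ≈ 244.77

245 cases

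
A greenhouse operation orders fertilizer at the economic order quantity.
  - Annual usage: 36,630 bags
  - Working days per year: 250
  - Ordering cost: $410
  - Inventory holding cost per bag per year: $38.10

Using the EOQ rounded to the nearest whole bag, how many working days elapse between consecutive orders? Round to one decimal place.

6.1 days

EOQ = √(2DS/H) = √(2 × 36,630 × 410 / 38.1)
    = √(788,362.20) ≈ 887.90 → Q = 888 bags
Cycle time = (working days × Q)/D = (250 × 888) / 36,630 = 6.061 days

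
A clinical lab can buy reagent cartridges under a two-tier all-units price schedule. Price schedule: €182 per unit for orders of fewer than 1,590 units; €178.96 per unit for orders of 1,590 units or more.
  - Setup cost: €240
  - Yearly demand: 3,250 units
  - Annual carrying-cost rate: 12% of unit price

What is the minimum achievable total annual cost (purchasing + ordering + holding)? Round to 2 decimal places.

H₁ = 12%×€182 = €21.8400;  H₂ = 12%×€178.96 = €21.4752
EOQ₁ = √(2×3,250×240/21.8400) = 267.26  (< 1,590, feasible at tier 1)
EOQ₂ = √(2×3,250×240/21.4752) = 269.52  (< 1,590 → use Q = 1,590 at tier-2 price)
TC(tier 1 (EOQ₁), Q≈267.3) = €597,336.99
TC(tier 2, Q≈1,590.0) = €599,183.35
Minimum at tier 1 (EOQ₁): €597,336.99

€597,336.99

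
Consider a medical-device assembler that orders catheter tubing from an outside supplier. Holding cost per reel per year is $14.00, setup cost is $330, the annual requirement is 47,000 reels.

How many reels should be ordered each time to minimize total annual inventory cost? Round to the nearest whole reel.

EOQ = √(2DS/H) = √(2 × 47,000 × 330 / 14)
    = √(2,215,714.29) ≈ 1,488.53

1,489 reels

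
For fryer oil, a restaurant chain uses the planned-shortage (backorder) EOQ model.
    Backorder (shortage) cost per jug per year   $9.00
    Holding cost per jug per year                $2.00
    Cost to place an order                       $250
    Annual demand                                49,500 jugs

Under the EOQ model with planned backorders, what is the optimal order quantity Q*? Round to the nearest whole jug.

Basic EOQ = √(2·49,500·250/2) = 3,517.812
Backorder adjustment √((H+b)/b) = √((2+9)/9) = 1.1055
Q* = 3,517.812 × 1.1055 ≈ 3,889.09

3,889 jugs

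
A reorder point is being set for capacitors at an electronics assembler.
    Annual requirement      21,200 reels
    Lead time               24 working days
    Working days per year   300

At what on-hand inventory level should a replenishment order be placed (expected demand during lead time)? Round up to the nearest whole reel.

Daily demand d = 21,200 / 300 = 70.667 reels/day
Demand during lead time = 70.667 × 24 = 1,696.00
Reorder point = 1,696.00 → round up

1,696 reels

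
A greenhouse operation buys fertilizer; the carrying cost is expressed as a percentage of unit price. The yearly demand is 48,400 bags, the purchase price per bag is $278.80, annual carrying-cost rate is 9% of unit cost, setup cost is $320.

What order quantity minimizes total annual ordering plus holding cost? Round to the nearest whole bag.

Holding cost per bag per year: H = 9% × $278.8 = $25.0920
2DS/H = 2·48,400·320/25.092 = 1,234,497.05
EOQ = √1,234,497.05 ≈ 1,111.08

1,111 bags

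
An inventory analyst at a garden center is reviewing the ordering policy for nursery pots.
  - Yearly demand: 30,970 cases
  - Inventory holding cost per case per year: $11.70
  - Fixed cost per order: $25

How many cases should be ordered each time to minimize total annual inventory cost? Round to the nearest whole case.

364 cases

EOQ = √(2DS/H) = √(2 × 30,970 × 25 / 11.7)
    = √(132,350.43) ≈ 363.80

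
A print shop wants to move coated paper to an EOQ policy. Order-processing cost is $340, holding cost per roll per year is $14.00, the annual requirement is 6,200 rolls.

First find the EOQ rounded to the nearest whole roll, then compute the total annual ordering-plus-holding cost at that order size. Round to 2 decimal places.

Q* = √(2·D·S / H) = √(2·6,200·340 / 14) = √301,142.9 ≈ 548.76 → Q = 549 rolls
Ordering: D/Q × S = 6,200/549 × $340 = $3,839.71
Holding:  Q/2 × H = 549/2 × $14 = $3,843.00
Total = $3,839.71 + $3,843.00 = $7,682.71

$7,682.71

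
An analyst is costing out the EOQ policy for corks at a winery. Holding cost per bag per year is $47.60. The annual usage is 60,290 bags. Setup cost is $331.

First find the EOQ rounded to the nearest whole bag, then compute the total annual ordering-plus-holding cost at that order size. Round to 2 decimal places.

Optimal lot size Q* = (2 × 60,290 × $331 / $47.6)^½ ≈ 915.69 → Q = 916 bags
Orders/yr = 60,290/916 = 65.819; ordering cost = 65.819 × $331 = $21,786.02
Average inventory = 916/2 = 458; holding cost = 458 × $47.6 = $21,800.80
Total = $21,786.02 + $21,800.80 = $43,586.82

$43,586.82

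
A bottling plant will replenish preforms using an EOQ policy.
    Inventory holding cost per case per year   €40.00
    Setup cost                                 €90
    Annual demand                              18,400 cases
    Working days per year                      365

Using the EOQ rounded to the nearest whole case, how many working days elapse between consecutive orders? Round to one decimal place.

5.7 days

Q* = √(2·D·S / H) = √(2·18,400·90 / 40) = √82,800.0 ≈ 287.75 → Q = 288 cases
T = Q/D × 365 days = 288/18,400 × 365 = 5.713 days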